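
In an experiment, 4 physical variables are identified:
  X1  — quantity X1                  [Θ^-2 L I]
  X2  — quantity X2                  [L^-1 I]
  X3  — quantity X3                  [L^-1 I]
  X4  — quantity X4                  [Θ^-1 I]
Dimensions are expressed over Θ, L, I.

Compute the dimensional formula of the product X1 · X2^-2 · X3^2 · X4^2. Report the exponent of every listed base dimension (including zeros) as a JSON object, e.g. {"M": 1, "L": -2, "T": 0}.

Write exponents as rows Θ,L,I / cols X1,X2,X3,X4:
  Θ: [-2  0  0 -1]
  L: [ 1 -1 -1  0]
  I: [ 1  1  1  1]
  [Θ]: (1)·-2+(-2)·0+(2)·0+(2)·-1 = -4
  [L]: (1)·1+(-2)·-1+(2)·-1+(2)·0 = 1
  [I]: (1)·1+(-2)·1+(2)·1+(2)·1 = 3
⇒ Θ^-4 L I^3

{"Θ": -4, "L": 1, "I": 3}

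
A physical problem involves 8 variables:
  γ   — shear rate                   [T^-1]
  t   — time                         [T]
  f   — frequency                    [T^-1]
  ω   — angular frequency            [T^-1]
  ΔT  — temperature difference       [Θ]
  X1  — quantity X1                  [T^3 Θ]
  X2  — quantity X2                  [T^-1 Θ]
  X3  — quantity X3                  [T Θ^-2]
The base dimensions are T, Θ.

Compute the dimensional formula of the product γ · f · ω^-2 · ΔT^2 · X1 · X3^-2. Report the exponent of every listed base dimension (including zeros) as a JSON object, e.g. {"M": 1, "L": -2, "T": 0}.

Write exponents as rows T,Θ / cols γ,t,f,ω,ΔT,X1,X2,X3:
  T: [-1  1 -1 -1  0  3 -1  1]
  Θ: [ 0  0  0  0  1  1  1 -2]
  [T]: (1)·-1+(1)·-1+(-2)·-1+(2)·0+(1)·3+(-2)·1 = 1
  [Θ]: (1)·0+(1)·0+(-2)·0+(2)·1+(1)·1+(-2)·-2 = 7
⇒ T Θ^7

{"T": 1, "Θ": 7}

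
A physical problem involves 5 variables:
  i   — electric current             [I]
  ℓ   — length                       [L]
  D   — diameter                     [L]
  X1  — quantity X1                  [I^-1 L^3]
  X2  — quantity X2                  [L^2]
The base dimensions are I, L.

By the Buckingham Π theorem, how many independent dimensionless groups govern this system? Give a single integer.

Dimensional matrix (I×L by i×ℓ×D×X1×X2):
  I: [ 1  0  0 -1  0]
  L: [ 0  1  1  3  2]
RREF → pivots at {i,ℓ} ⇒ r = 2
5 vars − rank 2 = 3 Π groups

3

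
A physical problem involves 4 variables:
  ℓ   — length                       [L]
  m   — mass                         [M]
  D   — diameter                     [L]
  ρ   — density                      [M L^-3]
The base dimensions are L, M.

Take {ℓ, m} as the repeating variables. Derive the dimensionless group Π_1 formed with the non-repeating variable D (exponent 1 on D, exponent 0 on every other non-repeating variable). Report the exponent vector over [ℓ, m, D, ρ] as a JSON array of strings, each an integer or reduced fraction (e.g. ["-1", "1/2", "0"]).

["-1", "0", "1", "0"]

Write exponents as rows L,M / cols ℓ,m,D,ρ:
  L: [ 1  0  1 -3]
  M: [ 0  1  0  1]
RREF → pivots at {ℓ,m} ⇒ r = 2
Repeat: ℓ,m; free: D,ρ
RREF:
  r0: [   1    0    1   -3]
  r1: [   0    1    0    1]
Fix exponent of D at 1, ρ at 0; solve each RREF row for its pivot's exponent:
  r0: exp(ℓ) + (1)·1 = 0 ⇒ exp(ℓ) = -1
  r1: exp(m) + (0)·1 = 0 ⇒ exp(m) = 0
Π_1 = ℓ^-1 · D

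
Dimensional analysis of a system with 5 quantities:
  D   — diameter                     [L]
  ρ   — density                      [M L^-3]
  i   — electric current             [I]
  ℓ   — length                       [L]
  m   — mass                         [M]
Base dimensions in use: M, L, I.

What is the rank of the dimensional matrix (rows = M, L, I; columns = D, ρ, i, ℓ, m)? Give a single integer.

3

Write exponents as rows M,L,I / cols D,ρ,i,ℓ,m:
  M: [ 0  1  0  0  1]
  L: [ 1 -3  0  1  0]
  I: [ 0  0  1  0  0]
Echelon form has 3 nonzero rows (pivots: D,ρ,i)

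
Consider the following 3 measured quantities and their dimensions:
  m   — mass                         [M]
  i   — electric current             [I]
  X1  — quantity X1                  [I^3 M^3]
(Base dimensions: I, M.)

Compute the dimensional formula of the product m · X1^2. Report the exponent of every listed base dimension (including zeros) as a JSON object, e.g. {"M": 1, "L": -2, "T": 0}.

{"I": 6, "M": 7}

Write exponents as rows I,M / cols m,i,X1:
  I: [ 0  1  3]
  M: [ 1  0  3]
  [I]: (1)·0+(2)·3 = 6
  [M]: (1)·1+(2)·3 = 7
⇒ I^6 M^7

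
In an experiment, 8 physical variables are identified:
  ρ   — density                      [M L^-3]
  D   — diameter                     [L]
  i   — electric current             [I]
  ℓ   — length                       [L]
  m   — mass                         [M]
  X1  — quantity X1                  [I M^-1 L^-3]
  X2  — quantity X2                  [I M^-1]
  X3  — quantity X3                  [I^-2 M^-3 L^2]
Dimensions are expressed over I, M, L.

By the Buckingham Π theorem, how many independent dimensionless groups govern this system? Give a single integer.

Exponent matrix [I,M,L] × [ρ,D,i,ℓ,m,X1,X2,X3]:
  I: [ 0  0  1  0  0  1  1 -2]
  M: [ 1  0  0  0  1 -1 -1 -3]
  L: [-3  1  0  1  0 -3  0  2]
Row reduction gives pivot columns ρ,D,i; rank = 3
n=8, r=3 ⇒ 5 dimensionless groups

5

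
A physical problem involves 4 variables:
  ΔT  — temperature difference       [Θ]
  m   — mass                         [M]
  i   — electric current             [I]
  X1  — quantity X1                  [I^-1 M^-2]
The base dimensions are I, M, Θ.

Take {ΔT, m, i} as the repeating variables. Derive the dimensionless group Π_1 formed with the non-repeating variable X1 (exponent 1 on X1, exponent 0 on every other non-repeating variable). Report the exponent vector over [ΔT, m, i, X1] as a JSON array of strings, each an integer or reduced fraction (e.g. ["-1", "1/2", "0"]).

["0", "2", "1", "1"]

Dimensional matrix (I×M×Θ by ΔT×m×i×X1):
  I: [ 0  0  1 -1]
  M: [ 0  1  0 -2]
  Θ: [ 1  0  0  0]
Row reduction gives pivot columns ΔT,m,i; rank = 3
Pivot set = {ΔT,m,i}, free = {X1}
RREF:
  r0: [   1    0    0    0]
  r1: [   0    1    0   -2]
  r2: [   0    0    1   -1]
Fix exponent of X1 at 1; solve each RREF row for its pivot's exponent:
  r0: exp(ΔT) + (0)·1 = 0 ⇒ exp(ΔT) = 0
  r1: exp(m) + (-2)·1 = 0 ⇒ exp(m) = 2
  r2: exp(i) + (-1)·1 = 0 ⇒ exp(i) = 1
Π_1 = m^2 · i · X1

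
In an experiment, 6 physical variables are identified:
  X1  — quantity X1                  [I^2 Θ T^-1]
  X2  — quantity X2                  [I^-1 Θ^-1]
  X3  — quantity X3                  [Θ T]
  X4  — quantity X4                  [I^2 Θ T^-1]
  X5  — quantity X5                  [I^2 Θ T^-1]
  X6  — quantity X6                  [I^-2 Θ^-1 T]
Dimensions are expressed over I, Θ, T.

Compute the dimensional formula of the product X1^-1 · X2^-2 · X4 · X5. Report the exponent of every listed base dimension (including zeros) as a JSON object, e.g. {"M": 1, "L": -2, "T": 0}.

{"I": 4, "Θ": 3, "T": -1}

Exponent matrix [I,Θ,T] × [X1,X2,X3,X4,X5,X6]:
  I: [ 2 -1  0  2  2 -2]
  Θ: [ 1 -1  1  1  1 -1]
  T: [-1  0  1 -1 -1  1]
  [I]: (-1)·2+(-2)·-1+(1)·2+(1)·2 = 4
  [Θ]: (-1)·1+(-2)·-1+(1)·1+(1)·1 = 3
  [T]: (-1)·-1+(-2)·0+(1)·-1+(1)·-1 = -1
⇒ I^4 Θ^3 T^-1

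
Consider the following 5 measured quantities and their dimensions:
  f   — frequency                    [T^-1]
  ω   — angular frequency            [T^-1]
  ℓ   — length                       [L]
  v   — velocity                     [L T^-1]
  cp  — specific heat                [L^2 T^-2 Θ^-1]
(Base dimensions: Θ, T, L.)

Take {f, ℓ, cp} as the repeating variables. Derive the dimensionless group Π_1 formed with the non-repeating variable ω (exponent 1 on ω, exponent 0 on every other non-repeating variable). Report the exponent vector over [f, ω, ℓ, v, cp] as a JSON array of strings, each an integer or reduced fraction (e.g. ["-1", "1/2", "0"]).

["-1", "1", "0", "0", "0"]

Dimensional matrix (Θ×T×L by f×ω×ℓ×v×cp):
  Θ: [ 0  0  0  0 -1]
  T: [-1 -1  0 -1 -2]
  L: [ 0  0  1  1  2]
Row reduction gives pivot columns f,ℓ,cp; rank = 3
Repeat: f,ℓ,cp; free: ω,v
RREF:
  r0: [   1    1    0    1    0]
  r1: [   0    0    1    1    0]
  r2: [   0    0    0    0    1]
Fix exponent of ω at 1, v at 0; solve each RREF row for its pivot's exponent:
  r0: exp(f) + (1)·1 = 0 ⇒ exp(f) = -1
  r1: exp(ℓ) + (0)·1 = 0 ⇒ exp(ℓ) = 0
  r2: exp(cp) + (0)·1 = 0 ⇒ exp(cp) = 0
Π_1 = f^-1 · ω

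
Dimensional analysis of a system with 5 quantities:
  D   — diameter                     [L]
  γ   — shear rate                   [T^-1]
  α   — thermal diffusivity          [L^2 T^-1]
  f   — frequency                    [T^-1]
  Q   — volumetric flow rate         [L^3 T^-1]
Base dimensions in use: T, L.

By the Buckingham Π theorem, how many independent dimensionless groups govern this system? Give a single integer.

Write exponents as rows T,L / cols D,γ,α,f,Q:
  T: [ 0 -1 -1 -1 -1]
  L: [ 1  0  2  0  3]
Row reduction gives pivot columns D,γ; rank = 2
Π count = n − r = 5 − 2 = 3

3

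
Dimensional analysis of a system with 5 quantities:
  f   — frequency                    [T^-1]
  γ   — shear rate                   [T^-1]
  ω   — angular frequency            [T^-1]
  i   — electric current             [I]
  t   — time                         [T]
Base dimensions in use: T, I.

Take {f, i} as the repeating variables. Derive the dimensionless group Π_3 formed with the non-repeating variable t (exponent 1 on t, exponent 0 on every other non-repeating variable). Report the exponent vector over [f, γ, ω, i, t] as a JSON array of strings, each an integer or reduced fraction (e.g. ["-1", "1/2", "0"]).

["1", "0", "0", "0", "1"]

Write exponents as rows T,I / cols f,γ,ω,i,t:
  T: [-1 -1 -1  0  1]
  I: [ 0  0  0  1  0]
Row reduction gives pivot columns f,i; rank = 2
Pivot set = {f,i}, free = {γ,ω,t}
RREF:
  r0: [   1    1    1    0   -1]
  r1: [   0    0    0    1    0]
Fix exponent of t at 1, γ at 0, ω at 0; solve each RREF row for its pivot's exponent:
  r0: exp(f) + (-1)·1 = 0 ⇒ exp(f) = 1
  r1: exp(i) + (0)·1 = 0 ⇒ exp(i) = 0
Π_3 = f · t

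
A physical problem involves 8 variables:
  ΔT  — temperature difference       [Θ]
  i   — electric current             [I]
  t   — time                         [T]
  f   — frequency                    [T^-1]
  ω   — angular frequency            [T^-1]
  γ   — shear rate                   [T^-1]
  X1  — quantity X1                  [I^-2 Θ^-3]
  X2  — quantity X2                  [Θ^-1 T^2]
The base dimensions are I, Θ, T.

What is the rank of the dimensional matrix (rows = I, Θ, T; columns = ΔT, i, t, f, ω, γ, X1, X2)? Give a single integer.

Dimensional matrix (I×Θ×T by ΔT×i×t×f×ω×γ×X1×X2):
  I: [ 0  1  0  0  0  0 -2  0]
  Θ: [ 1  0  0  0  0  0 -3 -1]
  T: [ 0  0  1 -1 -1 -1  0  2]
Row reduction gives pivot columns ΔT,i,t; rank = 3

3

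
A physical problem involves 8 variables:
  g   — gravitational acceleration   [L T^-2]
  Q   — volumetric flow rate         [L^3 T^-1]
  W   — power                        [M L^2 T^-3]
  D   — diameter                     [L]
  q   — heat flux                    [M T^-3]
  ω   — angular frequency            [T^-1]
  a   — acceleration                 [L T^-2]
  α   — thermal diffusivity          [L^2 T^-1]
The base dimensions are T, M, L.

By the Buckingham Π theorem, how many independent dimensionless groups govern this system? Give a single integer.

5

Exponent matrix [T,M,L] × [g,Q,W,D,q,ω,a,α]:
  T: [-2 -1 -3  0 -3 -1 -2 -1]
  M: [ 0  0  1  0  1  0  0  0]
  L: [ 1  3  2  1  0  0  1  2]
Row reduction gives pivot columns g,Q,W; rank = 3
Π count = n − r = 8 − 3 = 5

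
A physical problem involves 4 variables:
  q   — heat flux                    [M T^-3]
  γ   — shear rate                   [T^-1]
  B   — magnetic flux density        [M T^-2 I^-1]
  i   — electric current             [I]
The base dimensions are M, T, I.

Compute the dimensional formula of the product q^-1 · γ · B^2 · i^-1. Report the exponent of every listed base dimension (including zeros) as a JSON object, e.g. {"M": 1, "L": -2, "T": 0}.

{"M": 1, "T": -2, "I": -3}

Write exponents as rows M,T,I / cols q,γ,B,i:
  M: [ 1  0  1  0]
  T: [-3 -1 -2  0]
  I: [ 0  0 -1  1]
  [M]: (-1)·1+(1)·0+(2)·1+(-1)·0 = 1
  [T]: (-1)·-3+(1)·-1+(2)·-2+(-1)·0 = -2
  [I]: (-1)·0+(1)·0+(2)·-1+(-1)·1 = -3
⇒ M T^-2 I^-3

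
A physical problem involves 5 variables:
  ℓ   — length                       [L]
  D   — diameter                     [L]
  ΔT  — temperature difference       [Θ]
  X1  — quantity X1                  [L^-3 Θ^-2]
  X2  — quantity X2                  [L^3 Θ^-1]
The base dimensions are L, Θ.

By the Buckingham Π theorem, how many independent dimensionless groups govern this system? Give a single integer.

3

Write exponents as rows L,Θ / cols ℓ,D,ΔT,X1,X2:
  L: [ 1  1  0 -3  3]
  Θ: [ 0  0  1 -2 -1]
RREF → pivots at {ℓ,ΔT} ⇒ r = 2
5 vars − rank 2 = 3 Π groups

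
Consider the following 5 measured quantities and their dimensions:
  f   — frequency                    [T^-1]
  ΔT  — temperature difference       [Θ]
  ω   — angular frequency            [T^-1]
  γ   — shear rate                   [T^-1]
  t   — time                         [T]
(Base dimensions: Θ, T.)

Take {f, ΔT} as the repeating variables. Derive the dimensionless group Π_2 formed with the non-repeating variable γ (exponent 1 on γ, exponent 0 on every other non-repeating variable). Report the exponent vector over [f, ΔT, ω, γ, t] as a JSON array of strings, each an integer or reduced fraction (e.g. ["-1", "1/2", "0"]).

Write exponents as rows Θ,T / cols f,ΔT,ω,γ,t:
  Θ: [ 0  1  0  0  0]
  T: [-1  0 -1 -1  1]
RREF → pivots at {f,ΔT} ⇒ r = 2
Pivot set = {f,ΔT}, free = {ω,γ,t}
RREF:
  r0: [   1    0    1    1   -1]
  r1: [   0    1    0    0    0]
Fix exponent of γ at 1, ω at 0, t at 0; solve each RREF row for its pivot's exponent:
  r0: exp(f) + (1)·1 = 0 ⇒ exp(f) = -1
  r1: exp(ΔT) + (0)·1 = 0 ⇒ exp(ΔT) = 0
Π_2 = f^-1 · γ

["-1", "0", "0", "1", "0"]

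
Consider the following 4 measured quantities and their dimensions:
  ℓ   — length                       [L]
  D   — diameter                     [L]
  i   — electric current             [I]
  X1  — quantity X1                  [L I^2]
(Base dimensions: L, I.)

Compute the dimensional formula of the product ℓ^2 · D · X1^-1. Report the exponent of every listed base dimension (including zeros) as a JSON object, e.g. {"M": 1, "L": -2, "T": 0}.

{"L": 2, "I": -2}

Exponent matrix [L,I] × [ℓ,D,i,X1]:
  L: [ 1  1  0  1]
  I: [ 0  0  1  2]
  [L]: (2)·1+(1)·1+(-1)·1 = 2
  [I]: (2)·0+(1)·0+(-1)·2 = -2
⇒ L^2 I^-2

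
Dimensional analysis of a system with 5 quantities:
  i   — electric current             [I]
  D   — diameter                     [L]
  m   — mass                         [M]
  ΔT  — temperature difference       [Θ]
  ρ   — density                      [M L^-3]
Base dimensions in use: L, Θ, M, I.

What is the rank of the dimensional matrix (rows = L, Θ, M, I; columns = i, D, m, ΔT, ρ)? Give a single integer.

4

Dimensional matrix (L×Θ×M×I by i×D×m×ΔT×ρ):
  L: [ 0  1  0  0 -3]
  Θ: [ 0  0  0  1  0]
  M: [ 0  0  1  0  1]
  I: [ 1  0  0  0  0]
RREF → pivots at {i,D,m,ΔT} ⇒ r = 4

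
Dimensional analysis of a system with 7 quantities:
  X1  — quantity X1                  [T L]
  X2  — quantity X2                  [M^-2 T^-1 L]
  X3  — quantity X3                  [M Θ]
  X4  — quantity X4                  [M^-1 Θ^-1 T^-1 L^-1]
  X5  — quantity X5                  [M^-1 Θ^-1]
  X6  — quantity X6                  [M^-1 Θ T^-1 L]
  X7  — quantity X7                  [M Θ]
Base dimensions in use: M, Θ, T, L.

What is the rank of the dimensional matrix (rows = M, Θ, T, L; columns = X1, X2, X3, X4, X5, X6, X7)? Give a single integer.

Write exponents as rows M,Θ,T,L / cols X1,X2,X3,X4,X5,X6,X7:
  M: [ 0 -2  1 -1 -1 -1  1]
  Θ: [ 0  0  1 -1 -1  1  1]
  T: [ 1 -1  0 -1  0 -1  0]
  L: [ 1  1  0 -1  0  1  0]
Echelon form has 3 nonzero rows (pivots: X1,X2,X3)

3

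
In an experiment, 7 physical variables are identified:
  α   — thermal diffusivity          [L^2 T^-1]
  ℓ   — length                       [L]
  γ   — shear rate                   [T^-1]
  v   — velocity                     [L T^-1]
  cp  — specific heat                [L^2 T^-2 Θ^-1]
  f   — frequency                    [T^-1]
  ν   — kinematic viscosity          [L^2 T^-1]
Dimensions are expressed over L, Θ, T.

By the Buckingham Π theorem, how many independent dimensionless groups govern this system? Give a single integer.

4

Write exponents as rows L,Θ,T / cols α,ℓ,γ,v,cp,f,ν:
  L: [ 2  1  0  1  2  0  2]
  Θ: [ 0  0  0  0 -1  0  0]
  T: [-1  0 -1 -1 -2 -1 -1]
RREF → pivots at {α,ℓ,cp} ⇒ r = 3
n=7, r=3 ⇒ 4 dimensionless groups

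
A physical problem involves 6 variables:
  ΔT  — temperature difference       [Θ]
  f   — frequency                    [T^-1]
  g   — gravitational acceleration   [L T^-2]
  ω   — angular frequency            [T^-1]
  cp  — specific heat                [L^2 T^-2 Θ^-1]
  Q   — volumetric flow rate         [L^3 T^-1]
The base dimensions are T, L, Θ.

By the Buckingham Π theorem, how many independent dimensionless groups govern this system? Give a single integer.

3

Dimensional matrix (T×L×Θ by ΔT×f×g×ω×cp×Q):
  T: [ 0 -1 -2 -1 -2 -1]
  L: [ 0  0  1  0  2  3]
  Θ: [ 1  0  0  0 -1  0]
Row reduction gives pivot columns ΔT,f,g; rank = 3
6 vars − rank 3 = 3 Π groups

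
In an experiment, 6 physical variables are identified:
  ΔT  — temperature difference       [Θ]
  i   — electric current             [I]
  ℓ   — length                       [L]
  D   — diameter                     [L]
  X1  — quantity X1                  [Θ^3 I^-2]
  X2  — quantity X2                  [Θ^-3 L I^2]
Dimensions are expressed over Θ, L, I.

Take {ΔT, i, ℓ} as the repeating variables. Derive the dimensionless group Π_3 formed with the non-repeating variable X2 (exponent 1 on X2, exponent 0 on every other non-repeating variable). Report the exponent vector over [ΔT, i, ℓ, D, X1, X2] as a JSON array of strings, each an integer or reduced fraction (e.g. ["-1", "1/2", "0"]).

Dimensional matrix (Θ×L×I by ΔT×i×ℓ×D×X1×X2):
  Θ: [ 1  0  0  0  3 -3]
  L: [ 0  0  1  1  0  1]
  I: [ 0  1  0  0 -2  2]
Echelon form has 3 nonzero rows (pivots: ΔT,i,ℓ)
Pivot set = {ΔT,i,ℓ}, free = {D,X1,X2}
RREF:
  r0: [   1    0    0    0    3   -3]
  r1: [   0    1    0    0   -2    2]
  r2: [   0    0    1    1    0    1]
Fix exponent of X2 at 1, D at 0, X1 at 0; solve each RREF row for its pivot's exponent:
  r0: exp(ΔT) + (-3)·1 = 0 ⇒ exp(ΔT) = 3
  r1: exp(i) + (2)·1 = 0 ⇒ exp(i) = -2
  r2: exp(ℓ) + (1)·1 = 0 ⇒ exp(ℓ) = -1
Π_3 = ΔT^3 · i^-2 · ℓ^-1 · X2

["3", "-2", "-1", "0", "0", "1"]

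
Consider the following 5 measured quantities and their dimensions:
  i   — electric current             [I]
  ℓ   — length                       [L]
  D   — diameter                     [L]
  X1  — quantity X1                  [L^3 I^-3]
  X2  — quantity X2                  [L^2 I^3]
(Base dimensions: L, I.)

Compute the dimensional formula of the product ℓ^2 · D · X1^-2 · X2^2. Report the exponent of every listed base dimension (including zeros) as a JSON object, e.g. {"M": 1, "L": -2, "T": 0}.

{"L": 1, "I": 12}

Exponent matrix [L,I] × [i,ℓ,D,X1,X2]:
  L: [ 0  1  1  3  2]
  I: [ 1  0  0 -3  3]
  [L]: (2)·1+(1)·1+(-2)·3+(2)·2 = 1
  [I]: (2)·0+(1)·0+(-2)·-3+(2)·3 = 12
⇒ L I^12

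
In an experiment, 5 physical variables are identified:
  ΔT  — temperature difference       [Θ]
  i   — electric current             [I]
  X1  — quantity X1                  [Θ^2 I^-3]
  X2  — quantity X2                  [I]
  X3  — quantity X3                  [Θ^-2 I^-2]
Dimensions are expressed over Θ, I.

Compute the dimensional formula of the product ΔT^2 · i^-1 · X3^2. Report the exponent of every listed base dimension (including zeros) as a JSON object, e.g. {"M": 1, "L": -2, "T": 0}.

Exponent matrix [Θ,I] × [ΔT,i,X1,X2,X3]:
  Θ: [ 1  0  2  0 -2]
  I: [ 0  1 -3  1 -2]
  [Θ]: (2)·1+(-1)·0+(2)·-2 = -2
  [I]: (2)·0+(-1)·1+(2)·-2 = -5
⇒ Θ^-2 I^-5

{"Θ": -2, "I": -5}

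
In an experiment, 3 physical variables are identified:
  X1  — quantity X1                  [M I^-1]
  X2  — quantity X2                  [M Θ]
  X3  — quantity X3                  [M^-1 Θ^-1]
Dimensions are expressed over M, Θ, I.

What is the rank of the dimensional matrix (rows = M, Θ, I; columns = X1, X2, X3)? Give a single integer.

2

Write exponents as rows M,Θ,I / cols X1,X2,X3:
  M: [ 1  1 -1]
  Θ: [ 0  1 -1]
  I: [-1  0  0]
RREF → pivots at {X1,X2} ⇒ r = 2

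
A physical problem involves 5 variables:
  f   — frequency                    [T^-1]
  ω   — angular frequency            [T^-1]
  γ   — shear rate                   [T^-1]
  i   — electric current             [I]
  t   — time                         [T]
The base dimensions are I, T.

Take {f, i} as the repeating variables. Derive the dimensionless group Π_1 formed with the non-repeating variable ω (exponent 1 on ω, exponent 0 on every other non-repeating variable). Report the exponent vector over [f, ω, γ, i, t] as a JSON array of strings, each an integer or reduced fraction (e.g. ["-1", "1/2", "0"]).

["-1", "1", "0", "0", "0"]

Write exponents as rows I,T / cols f,ω,γ,i,t:
  I: [ 0  0  0  1  0]
  T: [-1 -1 -1  0  1]
Echelon form has 2 nonzero rows (pivots: f,i)
Repeat: f,i; free: ω,γ,t
RREF:
  r0: [   1    1    1    0   -1]
  r1: [   0    0    0    1    0]
Fix exponent of ω at 1, γ at 0, t at 0; solve each RREF row for its pivot's exponent:
  r0: exp(f) + (1)·1 = 0 ⇒ exp(f) = -1
  r1: exp(i) + (0)·1 = 0 ⇒ exp(i) = 0
Π_1 = f^-1 · ω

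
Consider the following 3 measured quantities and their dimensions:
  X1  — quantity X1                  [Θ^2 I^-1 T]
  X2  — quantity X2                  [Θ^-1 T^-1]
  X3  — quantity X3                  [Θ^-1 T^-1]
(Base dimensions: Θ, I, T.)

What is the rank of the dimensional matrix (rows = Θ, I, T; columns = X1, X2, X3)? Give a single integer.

Write exponents as rows Θ,I,T / cols X1,X2,X3:
  Θ: [ 2 -1 -1]
  I: [-1  0  0]
  T: [ 1 -1 -1]
RREF → pivots at {X1,X2} ⇒ r = 2

2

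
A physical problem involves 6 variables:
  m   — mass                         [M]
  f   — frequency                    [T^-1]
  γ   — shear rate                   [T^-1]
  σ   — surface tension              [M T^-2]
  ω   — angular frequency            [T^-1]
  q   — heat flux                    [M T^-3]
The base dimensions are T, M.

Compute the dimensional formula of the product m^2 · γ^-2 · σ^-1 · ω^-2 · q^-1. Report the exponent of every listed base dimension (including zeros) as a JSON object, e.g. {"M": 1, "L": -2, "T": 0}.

{"T": 9, "M": 0}

Write exponents as rows T,M / cols m,f,γ,σ,ω,q:
  T: [ 0 -1 -1 -2 -1 -3]
  M: [ 1  0  0  1  0  1]
  [T]: (2)·0+(-2)·-1+(-1)·-2+(-2)·-1+(-1)·-3 = 9
  [M]: (2)·1+(-2)·0+(-1)·1+(-2)·0+(-1)·1 = 0
⇒ T^9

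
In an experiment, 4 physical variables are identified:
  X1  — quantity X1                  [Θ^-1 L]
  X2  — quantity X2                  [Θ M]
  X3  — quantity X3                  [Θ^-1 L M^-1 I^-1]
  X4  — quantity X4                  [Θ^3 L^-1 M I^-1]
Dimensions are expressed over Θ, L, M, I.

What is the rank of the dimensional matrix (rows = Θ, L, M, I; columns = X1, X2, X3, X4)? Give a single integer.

Dimensional matrix (Θ×L×M×I by X1×X2×X3×X4):
  Θ: [-1  1 -1  3]
  L: [ 1  0  1 -1]
  M: [ 0  1 -1  1]
  I: [ 0  0 -1 -1]
Row reduction gives pivot columns X1,X2,X3; rank = 3

3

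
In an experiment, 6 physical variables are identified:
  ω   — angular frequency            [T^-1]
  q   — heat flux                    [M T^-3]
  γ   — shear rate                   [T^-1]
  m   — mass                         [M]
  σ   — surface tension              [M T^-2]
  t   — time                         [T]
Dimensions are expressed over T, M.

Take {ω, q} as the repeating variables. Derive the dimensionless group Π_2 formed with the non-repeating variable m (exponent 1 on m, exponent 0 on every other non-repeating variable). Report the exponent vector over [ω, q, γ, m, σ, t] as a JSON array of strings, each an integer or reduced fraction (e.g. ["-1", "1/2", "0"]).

Write exponents as rows T,M / cols ω,q,γ,m,σ,t:
  T: [-1 -3 -1  0 -2  1]
  M: [ 0  1  0  1  1  0]
Echelon form has 2 nonzero rows (pivots: ω,q)
Pivot set = {ω,q}, free = {γ,m,σ,t}
RREF:
  r0: [   1    0    1   -3   -1   -1]
  r1: [   0    1    0    1    1    0]
Fix exponent of m at 1, γ at 0, σ at 0, t at 0; solve each RREF row for its pivot's exponent:
  r0: exp(ω) + (-3)·1 = 0 ⇒ exp(ω) = 3
  r1: exp(q) + (1)·1 = 0 ⇒ exp(q) = -1
Π_2 = ω^3 · q^-1 · m

["3", "-1", "0", "1", "0", "0"]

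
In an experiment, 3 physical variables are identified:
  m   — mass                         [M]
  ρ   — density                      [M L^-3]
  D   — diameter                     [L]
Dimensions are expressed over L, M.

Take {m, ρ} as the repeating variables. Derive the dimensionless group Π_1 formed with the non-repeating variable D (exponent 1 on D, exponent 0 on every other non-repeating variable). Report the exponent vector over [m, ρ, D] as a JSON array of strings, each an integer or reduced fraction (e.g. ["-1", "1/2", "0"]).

Write exponents as rows L,M / cols m,ρ,D:
  L: [ 0 -3  1]
  M: [ 1  1  0]
Row reduction gives pivot columns m,ρ; rank = 2
Repeat: m,ρ; free: D
RREF:
  r0: [   1    0  1/3]
  r1: [   0    1 -1/3]
Fix exponent of D at 1; solve each RREF row for its pivot's exponent:
  r0: exp(m) + (1/3)·1 = 0 ⇒ exp(m) = -1/3
  r1: exp(ρ) + (-1/3)·1 = 0 ⇒ exp(ρ) = 1/3
Π_1 = m^(-1/3) · ρ^(1/3) · D

["-1/3", "1/3", "1"]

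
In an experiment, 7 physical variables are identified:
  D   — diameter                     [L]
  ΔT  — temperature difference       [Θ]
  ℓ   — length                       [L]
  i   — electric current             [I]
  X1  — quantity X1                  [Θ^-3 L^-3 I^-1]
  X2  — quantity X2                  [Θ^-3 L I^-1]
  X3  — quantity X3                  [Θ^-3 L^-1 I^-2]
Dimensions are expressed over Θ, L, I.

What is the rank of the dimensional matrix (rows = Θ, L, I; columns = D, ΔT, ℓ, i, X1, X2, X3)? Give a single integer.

3

Dimensional matrix (Θ×L×I by D×ΔT×ℓ×i×X1×X2×X3):
  Θ: [ 0  1  0  0 -3 -3 -3]
  L: [ 1  0  1  0 -3  1 -1]
  I: [ 0  0  0  1 -1 -1 -2]
RREF → pivots at {D,ΔT,i} ⇒ r = 3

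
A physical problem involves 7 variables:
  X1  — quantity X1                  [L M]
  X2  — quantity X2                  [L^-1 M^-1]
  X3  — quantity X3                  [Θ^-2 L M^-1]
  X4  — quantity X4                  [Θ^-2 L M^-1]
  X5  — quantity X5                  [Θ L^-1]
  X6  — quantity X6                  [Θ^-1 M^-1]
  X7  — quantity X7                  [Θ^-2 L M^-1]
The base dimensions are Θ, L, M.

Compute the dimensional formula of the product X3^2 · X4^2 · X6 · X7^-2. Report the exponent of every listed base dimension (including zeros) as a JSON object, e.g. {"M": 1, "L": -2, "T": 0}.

{"Θ": -5, "L": 2, "M": -3}

Dimensional matrix (Θ×L×M by X1×X2×X3×X4×X5×X6×X7):
  Θ: [ 0  0 -2 -2  1 -1 -2]
  L: [ 1 -1  1  1 -1  0  1]
  M: [ 1 -1 -1 -1  0 -1 -1]
  [Θ]: (2)·-2+(2)·-2+(1)·-1+(-2)·-2 = -5
  [L]: (2)·1+(2)·1+(1)·0+(-2)·1 = 2
  [M]: (2)·-1+(2)·-1+(1)·-1+(-2)·-1 = -3
⇒ Θ^-5 L^2 M^-3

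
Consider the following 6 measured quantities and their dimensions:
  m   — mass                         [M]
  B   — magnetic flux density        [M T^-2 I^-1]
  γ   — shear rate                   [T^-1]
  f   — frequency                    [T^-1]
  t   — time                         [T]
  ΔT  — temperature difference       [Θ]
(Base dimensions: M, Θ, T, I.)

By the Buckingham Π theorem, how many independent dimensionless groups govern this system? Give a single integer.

Exponent matrix [M,Θ,T,I] × [m,B,γ,f,t,ΔT]:
  M: [ 1  1  0  0  0  0]
  Θ: [ 0  0  0  0  0  1]
  T: [ 0 -2 -1 -1  1  0]
  I: [ 0 -1  0  0  0  0]
Row reduction gives pivot columns m,B,γ,ΔT; rank = 4
Π count = n − r = 6 − 4 = 2

2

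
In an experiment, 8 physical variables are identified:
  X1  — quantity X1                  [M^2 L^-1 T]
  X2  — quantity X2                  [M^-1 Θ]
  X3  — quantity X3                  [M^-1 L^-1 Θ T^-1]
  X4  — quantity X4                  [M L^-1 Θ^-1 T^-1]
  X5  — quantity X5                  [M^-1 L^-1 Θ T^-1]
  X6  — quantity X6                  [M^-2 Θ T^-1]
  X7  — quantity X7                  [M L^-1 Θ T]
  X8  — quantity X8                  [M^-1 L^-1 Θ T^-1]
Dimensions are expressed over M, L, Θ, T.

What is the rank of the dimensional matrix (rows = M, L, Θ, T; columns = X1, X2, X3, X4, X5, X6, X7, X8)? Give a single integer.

Exponent matrix [M,L,Θ,T] × [X1,X2,X3,X4,X5,X6,X7,X8]:
  M: [ 2 -1 -1  1 -1 -2  1 -1]
  L: [-1  0 -1 -1 -1  0 -1 -1]
  Θ: [ 0  1  1 -1  1  1  1  1]
  T: [ 1  0 -1 -1 -1 -1  1 -1]
Row reduction gives pivot columns X1,X2,X3; rank = 3

3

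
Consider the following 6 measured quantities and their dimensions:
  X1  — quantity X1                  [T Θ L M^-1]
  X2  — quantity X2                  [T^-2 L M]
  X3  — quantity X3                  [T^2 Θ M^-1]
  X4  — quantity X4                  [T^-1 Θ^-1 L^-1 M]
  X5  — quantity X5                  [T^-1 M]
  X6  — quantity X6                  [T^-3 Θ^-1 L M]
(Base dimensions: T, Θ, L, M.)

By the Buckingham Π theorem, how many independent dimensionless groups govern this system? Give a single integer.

Dimensional matrix (T×Θ×L×M by X1×X2×X3×X4×X5×X6):
  T: [ 1 -2  2 -1 -1 -3]
  Θ: [ 1  0  1 -1  0 -1]
  L: [ 1  1  0 -1  0  1]
  M: [-1  1 -1  1  1  1]
Row reduction gives pivot columns X1,X2,X3; rank = 3
Π count = n − r = 6 − 3 = 3

3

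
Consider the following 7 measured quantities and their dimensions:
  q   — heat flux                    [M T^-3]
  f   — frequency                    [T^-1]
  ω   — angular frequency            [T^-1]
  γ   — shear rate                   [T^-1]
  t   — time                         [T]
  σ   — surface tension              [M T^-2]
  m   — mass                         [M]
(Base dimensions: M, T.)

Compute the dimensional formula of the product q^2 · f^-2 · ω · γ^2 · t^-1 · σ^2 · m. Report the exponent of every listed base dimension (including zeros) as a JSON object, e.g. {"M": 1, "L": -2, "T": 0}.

{"M": 5, "T": -12}

Exponent matrix [M,T] × [q,f,ω,γ,t,σ,m]:
  M: [ 1  0  0  0  0  1  1]
  T: [-3 -1 -1 -1  1 -2  0]
  [M]: (2)·1+(-2)·0+(1)·0+(2)·0+(-1)·0+(2)·1+(1)·1 = 5
  [T]: (2)·-3+(-2)·-1+(1)·-1+(2)·-1+(-1)·1+(2)·-2+(1)·0 = -12
⇒ M^5 T^-12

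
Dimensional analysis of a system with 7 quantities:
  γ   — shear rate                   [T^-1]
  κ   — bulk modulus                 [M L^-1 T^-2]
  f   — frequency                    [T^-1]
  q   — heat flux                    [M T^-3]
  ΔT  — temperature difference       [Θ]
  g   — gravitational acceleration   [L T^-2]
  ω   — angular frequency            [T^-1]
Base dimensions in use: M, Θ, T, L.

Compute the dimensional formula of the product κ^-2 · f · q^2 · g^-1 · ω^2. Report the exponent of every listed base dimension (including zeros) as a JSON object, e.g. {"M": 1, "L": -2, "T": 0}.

Dimensional matrix (M×Θ×T×L by γ×κ×f×q×ΔT×g×ω):
  M: [ 0  1  0  1  0  0  0]
  Θ: [ 0  0  0  0  1  0  0]
  T: [-1 -2 -1 -3  0 -2 -1]
  L: [ 0 -1  0  0  0  1  0]
  [M]: (-2)·1+(1)·0+(2)·1+(-1)·0+(2)·0 = 0
  [Θ]: (-2)·0+(1)·0+(2)·0+(-1)·0+(2)·0 = 0
  [T]: (-2)·-2+(1)·-1+(2)·-3+(-1)·-2+(2)·-1 = -3
  [L]: (-2)·-1+(1)·0+(2)·0+(-1)·1+(2)·0 = 1
⇒ T^-3 L

{"M": 0, "Θ": 0, "T": -3, "L": 1}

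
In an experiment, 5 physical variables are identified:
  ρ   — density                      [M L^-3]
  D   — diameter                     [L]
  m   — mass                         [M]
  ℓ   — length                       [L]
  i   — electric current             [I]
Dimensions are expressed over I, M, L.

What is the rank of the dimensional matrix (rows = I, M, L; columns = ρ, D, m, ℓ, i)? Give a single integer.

Write exponents as rows I,M,L / cols ρ,D,m,ℓ,i:
  I: [ 0  0  0  0  1]
  M: [ 1  0  1  0  0]
  L: [-3  1  0  1  0]
Echelon form has 3 nonzero rows (pivots: ρ,D,i)

3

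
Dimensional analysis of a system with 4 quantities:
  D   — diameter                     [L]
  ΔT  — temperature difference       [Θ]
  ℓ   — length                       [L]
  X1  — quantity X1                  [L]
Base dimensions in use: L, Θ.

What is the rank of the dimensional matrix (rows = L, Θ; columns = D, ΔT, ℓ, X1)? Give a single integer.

Dimensional matrix (L×Θ by D×ΔT×ℓ×X1):
  L: [ 1  0  1  1]
  Θ: [ 0  1  0  0]
Echelon form has 2 nonzero rows (pivots: D,ΔT)

2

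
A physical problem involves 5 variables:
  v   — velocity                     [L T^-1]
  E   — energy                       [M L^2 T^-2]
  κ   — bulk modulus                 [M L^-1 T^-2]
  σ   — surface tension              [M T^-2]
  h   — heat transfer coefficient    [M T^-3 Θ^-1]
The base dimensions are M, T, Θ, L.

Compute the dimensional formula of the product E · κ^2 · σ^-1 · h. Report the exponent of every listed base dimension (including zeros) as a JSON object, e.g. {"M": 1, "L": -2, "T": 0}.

Write exponents as rows M,T,Θ,L / cols v,E,κ,σ,h:
  M: [ 0  1  1  1  1]
  T: [-1 -2 -2 -2 -3]
  Θ: [ 0  0  0  0 -1]
  L: [ 1  2 -1  0  0]
  [M]: (1)·1+(2)·1+(-1)·1+(1)·1 = 3
  [T]: (1)·-2+(2)·-2+(-1)·-2+(1)·-3 = -7
  [Θ]: (1)·0+(2)·0+(-1)·0+(1)·-1 = -1
  [L]: (1)·2+(2)·-1+(-1)·0+(1)·0 = 0
⇒ M^3 T^-7 Θ^-1

{"M": 3, "T": -7, "Θ": -1, "L": 0}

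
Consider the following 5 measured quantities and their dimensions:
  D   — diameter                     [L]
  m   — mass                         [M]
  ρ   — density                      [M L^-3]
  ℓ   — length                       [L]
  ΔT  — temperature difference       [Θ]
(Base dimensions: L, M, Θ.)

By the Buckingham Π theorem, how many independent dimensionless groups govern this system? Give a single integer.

2

Exponent matrix [L,M,Θ] × [D,m,ρ,ℓ,ΔT]:
  L: [ 1  0 -3  1  0]
  M: [ 0  1  1  0  0]
  Θ: [ 0  0  0  0  1]
Echelon form has 3 nonzero rows (pivots: D,m,ΔT)
5 vars − rank 3 = 2 Π groups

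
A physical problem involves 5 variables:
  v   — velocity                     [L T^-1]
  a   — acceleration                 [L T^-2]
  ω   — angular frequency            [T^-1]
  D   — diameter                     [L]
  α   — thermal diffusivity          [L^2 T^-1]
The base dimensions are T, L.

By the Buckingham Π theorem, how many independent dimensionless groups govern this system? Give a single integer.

Exponent matrix [T,L] × [v,a,ω,D,α]:
  T: [-1 -2 -1  0 -1]
  L: [ 1  1  0  1  2]
Echelon form has 2 nonzero rows (pivots: v,a)
n=5, r=2 ⇒ 3 dimensionless groups

3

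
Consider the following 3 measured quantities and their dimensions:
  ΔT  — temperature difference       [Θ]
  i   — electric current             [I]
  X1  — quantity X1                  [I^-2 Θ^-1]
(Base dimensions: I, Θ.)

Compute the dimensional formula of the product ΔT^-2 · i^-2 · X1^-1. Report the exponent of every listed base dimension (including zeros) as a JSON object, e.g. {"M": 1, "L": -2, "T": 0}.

{"I": 0, "Θ": -1}

Exponent matrix [I,Θ] × [ΔT,i,X1]:
  I: [ 0  1 -2]
  Θ: [ 1  0 -1]
  [I]: (-2)·0+(-2)·1+(-1)·-2 = 0
  [Θ]: (-2)·1+(-2)·0+(-1)·-1 = -1
⇒ Θ^-1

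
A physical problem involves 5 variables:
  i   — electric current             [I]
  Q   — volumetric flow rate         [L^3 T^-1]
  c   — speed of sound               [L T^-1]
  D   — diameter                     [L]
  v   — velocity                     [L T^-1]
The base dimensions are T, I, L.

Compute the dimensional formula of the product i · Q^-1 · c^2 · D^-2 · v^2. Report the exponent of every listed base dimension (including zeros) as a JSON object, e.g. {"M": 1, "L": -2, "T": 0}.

{"T": -3, "I": 1, "L": -1}

Write exponents as rows T,I,L / cols i,Q,c,D,v:
  T: [ 0 -1 -1  0 -1]
  I: [ 1  0  0  0  0]
  L: [ 0  3  1  1  1]
  [T]: (1)·0+(-1)·-1+(2)·-1+(-2)·0+(2)·-1 = -3
  [I]: (1)·1+(-1)·0+(2)·0+(-2)·0+(2)·0 = 1
  [L]: (1)·0+(-1)·3+(2)·1+(-2)·1+(2)·1 = -1
⇒ T^-3 I L^-1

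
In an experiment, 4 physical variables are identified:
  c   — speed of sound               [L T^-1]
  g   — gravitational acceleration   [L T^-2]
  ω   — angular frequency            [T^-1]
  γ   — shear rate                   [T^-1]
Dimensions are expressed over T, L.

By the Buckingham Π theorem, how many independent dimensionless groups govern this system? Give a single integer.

2

Dimensional matrix (T×L by c×g×ω×γ):
  T: [-1 -2 -1 -1]
  L: [ 1  1  0  0]
Row reduction gives pivot columns c,g; rank = 2
Π count = n − r = 4 − 2 = 2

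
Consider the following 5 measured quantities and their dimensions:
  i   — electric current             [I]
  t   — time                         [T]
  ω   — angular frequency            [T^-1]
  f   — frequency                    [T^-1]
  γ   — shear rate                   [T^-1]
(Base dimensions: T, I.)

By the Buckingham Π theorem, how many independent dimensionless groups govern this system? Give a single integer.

Write exponents as rows T,I / cols i,t,ω,f,γ:
  T: [ 0  1 -1 -1 -1]
  I: [ 1  0  0  0  0]
RREF → pivots at {i,t} ⇒ r = 2
5 vars − rank 2 = 3 Π groups

3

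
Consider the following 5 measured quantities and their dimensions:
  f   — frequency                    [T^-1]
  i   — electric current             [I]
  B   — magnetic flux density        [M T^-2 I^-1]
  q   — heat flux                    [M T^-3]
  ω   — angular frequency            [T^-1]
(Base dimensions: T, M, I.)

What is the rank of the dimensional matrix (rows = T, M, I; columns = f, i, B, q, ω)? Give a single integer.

Exponent matrix [T,M,I] × [f,i,B,q,ω]:
  T: [-1  0 -2 -3 -1]
  M: [ 0  0  1  1  0]
  I: [ 0  1 -1  0  0]
Row reduction gives pivot columns f,i,B; rank = 3

3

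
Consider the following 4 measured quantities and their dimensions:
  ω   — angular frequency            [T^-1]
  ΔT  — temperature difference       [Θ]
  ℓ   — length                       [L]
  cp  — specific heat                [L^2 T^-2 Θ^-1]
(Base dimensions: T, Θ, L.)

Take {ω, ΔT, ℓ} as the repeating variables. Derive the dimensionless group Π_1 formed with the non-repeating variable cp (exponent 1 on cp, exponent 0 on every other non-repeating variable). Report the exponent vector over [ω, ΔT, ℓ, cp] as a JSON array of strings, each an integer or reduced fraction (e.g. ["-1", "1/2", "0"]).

["-2", "1", "-2", "1"]

Dimensional matrix (T×Θ×L by ω×ΔT×ℓ×cp):
  T: [-1  0  0 -2]
  Θ: [ 0  1  0 -1]
  L: [ 0  0  1  2]
Echelon form has 3 nonzero rows (pivots: ω,ΔT,ℓ)
Repeat: ω,ΔT,ℓ; free: cp
RREF:
  r0: [   1    0    0    2]
  r1: [   0    1    0   -1]
  r2: [   0    0    1    2]
Fix exponent of cp at 1; solve each RREF row for its pivot's exponent:
  r0: exp(ω) + (2)·1 = 0 ⇒ exp(ω) = -2
  r1: exp(ΔT) + (-1)·1 = 0 ⇒ exp(ΔT) = 1
  r2: exp(ℓ) + (2)·1 = 0 ⇒ exp(ℓ) = -2
Π_1 = ω^-2 · ΔT · ℓ^-2 · cp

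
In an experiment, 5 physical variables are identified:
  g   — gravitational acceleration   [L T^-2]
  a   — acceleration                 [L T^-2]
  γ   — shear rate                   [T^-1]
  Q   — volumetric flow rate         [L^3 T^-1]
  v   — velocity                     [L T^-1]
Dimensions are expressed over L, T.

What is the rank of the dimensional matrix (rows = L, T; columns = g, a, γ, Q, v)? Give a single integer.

Exponent matrix [L,T] × [g,a,γ,Q,v]:
  L: [ 1  1  0  3  1]
  T: [-2 -2 -1 -1 -1]
Echelon form has 2 nonzero rows (pivots: g,γ)

2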